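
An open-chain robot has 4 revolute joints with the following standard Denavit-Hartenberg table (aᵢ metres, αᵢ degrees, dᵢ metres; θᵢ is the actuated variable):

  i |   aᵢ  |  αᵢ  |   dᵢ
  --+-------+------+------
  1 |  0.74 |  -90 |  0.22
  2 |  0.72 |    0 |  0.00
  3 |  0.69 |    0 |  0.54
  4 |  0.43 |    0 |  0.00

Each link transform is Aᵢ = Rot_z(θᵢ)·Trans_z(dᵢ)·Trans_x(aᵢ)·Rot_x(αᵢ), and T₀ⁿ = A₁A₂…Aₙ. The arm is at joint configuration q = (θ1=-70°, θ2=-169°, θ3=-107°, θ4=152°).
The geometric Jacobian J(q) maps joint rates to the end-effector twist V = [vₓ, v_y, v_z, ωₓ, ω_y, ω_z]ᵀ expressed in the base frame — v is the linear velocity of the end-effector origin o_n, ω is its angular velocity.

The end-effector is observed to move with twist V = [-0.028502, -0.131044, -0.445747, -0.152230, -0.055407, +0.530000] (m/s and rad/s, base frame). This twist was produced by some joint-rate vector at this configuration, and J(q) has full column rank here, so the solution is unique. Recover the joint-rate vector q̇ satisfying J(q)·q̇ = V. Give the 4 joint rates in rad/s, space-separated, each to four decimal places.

o_n = [0.4612, 0.3116, 0.0276]
J₁: ẑ×o_n = [-0.3116, 0.4612, 0.0000], ω = ẑ
J2: z=[0.9397, 0.3420, 0.0000] o=[0.2531, -0.6954, 0.2200] → [-0.0658, 0.1808, 0.8751, 0.9397, 0.3420, 0.0000]
J3: z=[0.9397, 0.3420, 0.0000] o=[0.0114, -0.0312, 0.3574] → [-0.1128, 0.3098, 0.1683, 0.9397, 0.3420, 0.0000]
J4: z=[0.9397, 0.3420, 0.0000] o=[0.5435, 0.0857, -0.3288] → [0.1219, -0.3350, 0.2405, 0.9397, 0.3420, 0.0000]
q̇ = J⁺·V = [0.5300, -0.6570, -0.1410, 0.6360]

0.5300 -0.6570 -0.1410 0.6360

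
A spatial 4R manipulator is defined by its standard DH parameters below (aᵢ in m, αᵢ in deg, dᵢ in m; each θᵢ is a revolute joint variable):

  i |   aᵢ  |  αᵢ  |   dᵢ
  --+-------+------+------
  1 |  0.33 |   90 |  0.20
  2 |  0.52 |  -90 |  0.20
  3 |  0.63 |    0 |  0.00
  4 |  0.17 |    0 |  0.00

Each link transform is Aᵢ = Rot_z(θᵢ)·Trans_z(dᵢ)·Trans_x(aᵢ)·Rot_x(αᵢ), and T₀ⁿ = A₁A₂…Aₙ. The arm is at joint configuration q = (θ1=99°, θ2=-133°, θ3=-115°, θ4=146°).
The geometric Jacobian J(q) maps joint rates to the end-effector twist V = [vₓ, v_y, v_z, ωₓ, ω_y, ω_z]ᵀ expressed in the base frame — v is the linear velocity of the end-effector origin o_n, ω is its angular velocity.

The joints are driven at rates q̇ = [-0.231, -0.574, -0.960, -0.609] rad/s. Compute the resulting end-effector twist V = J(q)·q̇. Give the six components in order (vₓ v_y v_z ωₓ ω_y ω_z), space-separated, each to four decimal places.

-0.0064 -0.0470 0.4568 -0.3874 -1.2232 0.8391

o_n = [0.6660, 0.1638, -0.0922]
J₁: ẑ×o_n = [-0.1638, 0.6660, 0.0000], ω = ẑ
J2: z=[0.9877, 0.1564, 0.0000] o=[-0.0516, 0.3259, 0.2000] → [-0.0457, 0.2886, -0.2724, 0.9877, 0.1564, 0.0000]
J3: z=[-0.1144, 0.7223, -0.6820] o=[0.2014, 0.0070, -0.1803] → [0.1706, -0.3068, -0.3535, -0.1144, 0.7223, -0.6820]
J4: z=[-0.1144, 0.7223, -0.6820] o=[0.7369, 0.2756, 0.0144] → [-0.1533, 0.0362, 0.0640, -0.1144, 0.7223, -0.6820]
V = J·q̇ = [-0.0064, -0.0470, 0.4568, -0.3874, -1.2232, 0.8391]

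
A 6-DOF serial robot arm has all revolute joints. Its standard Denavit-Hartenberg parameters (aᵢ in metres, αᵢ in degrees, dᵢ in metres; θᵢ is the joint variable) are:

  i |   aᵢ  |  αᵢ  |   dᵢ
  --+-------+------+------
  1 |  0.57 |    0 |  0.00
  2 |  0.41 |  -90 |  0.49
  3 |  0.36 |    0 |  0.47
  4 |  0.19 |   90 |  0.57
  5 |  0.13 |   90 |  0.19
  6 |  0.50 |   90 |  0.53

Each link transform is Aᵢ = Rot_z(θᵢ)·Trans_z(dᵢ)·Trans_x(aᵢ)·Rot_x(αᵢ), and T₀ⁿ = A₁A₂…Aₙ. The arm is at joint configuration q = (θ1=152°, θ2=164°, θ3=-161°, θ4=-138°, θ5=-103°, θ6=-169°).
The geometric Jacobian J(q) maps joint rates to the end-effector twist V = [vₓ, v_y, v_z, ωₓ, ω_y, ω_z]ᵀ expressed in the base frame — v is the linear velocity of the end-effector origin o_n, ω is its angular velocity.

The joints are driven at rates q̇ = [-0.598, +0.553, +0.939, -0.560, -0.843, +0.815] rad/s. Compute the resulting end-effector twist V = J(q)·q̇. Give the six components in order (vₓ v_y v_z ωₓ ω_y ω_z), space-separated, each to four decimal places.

0.4409 0.4324 -0.1924 -0.4167 1.1841 0.2409

o_n = [0.5703, 1.3311, 0.8676]
J₁: ẑ×o_n = [-1.3311, 0.5703, 0.0000], ω = ẑ
J2: z=[0.0000, 0.0000, 1.0000] o=[-0.5033, 0.2676, 0.0000] → [-1.0635, 1.0735, 0.0000, 0.0000, 0.0000, 1.0000]
J3: z=[0.6947, 0.7193, 0.0000] o=[-0.2084, -0.0172, 0.4900] → [0.2716, -0.2623, 0.3766, 0.6947, 0.7193, 0.0000]
J4: z=[0.6947, 0.7193, 0.0000] o=[-0.1267, 0.5573, 0.6072] → [0.1873, -0.1809, 0.0362, 0.6947, 0.7193, 0.0000]
J5: z=[0.6291, -0.6076, 0.4848] o=[0.3355, 0.9034, 0.4410] → [-0.4665, -0.1545, 0.4118, 0.6291, -0.6076, 0.4848]
J6: z=[-0.1835, 0.4900, 0.8522] o=[0.3569, 0.7067, 0.5587] → [-0.3809, 0.2386, -0.2192, -0.1835, 0.4900, 0.8522]
V = J·q̇ = [0.4409, 0.4324, -0.1924, -0.4167, 1.1841, 0.2409]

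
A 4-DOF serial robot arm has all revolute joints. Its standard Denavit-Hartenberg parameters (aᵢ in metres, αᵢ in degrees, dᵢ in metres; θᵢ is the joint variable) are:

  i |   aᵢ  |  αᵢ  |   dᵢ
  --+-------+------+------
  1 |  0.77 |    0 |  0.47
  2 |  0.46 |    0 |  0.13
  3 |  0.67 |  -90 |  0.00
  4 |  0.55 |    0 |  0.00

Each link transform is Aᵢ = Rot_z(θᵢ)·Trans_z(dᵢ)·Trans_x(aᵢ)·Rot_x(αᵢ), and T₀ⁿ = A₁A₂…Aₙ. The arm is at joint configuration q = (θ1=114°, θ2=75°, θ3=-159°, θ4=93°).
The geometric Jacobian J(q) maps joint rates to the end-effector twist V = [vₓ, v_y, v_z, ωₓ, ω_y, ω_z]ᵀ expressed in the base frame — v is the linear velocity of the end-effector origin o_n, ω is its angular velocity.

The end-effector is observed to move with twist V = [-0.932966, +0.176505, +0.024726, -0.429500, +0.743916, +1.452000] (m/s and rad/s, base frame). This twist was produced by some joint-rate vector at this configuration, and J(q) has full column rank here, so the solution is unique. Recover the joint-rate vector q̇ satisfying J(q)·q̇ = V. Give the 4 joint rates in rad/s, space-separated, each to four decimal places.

o_n = [-0.2122, 0.9521, 0.0508]
J₁: ẑ×o_n = [-0.9521, -0.2122, 0.0000], ω = ẑ
J2: z=[0.0000, 0.0000, 1.0000] o=[-0.3132, 0.7034, 0.4700] → [-0.2486, 0.1010, 0.0000, 0.0000, 0.0000, 1.0000]
J3: z=[0.0000, 0.0000, 1.0000] o=[-0.7675, 0.6315, 0.6000] → [-0.3206, 0.5553, 0.0000, 0.0000, 0.0000, 1.0000]
J4: z=[-0.5000, 0.8660, 0.0000] o=[-0.1873, 0.9665, 0.6000] → [-0.4757, -0.2746, 0.0288, -0.5000, 0.8660, 0.0000]
q̇ = J⁺·V = [0.1610, 0.5950, 0.6960, 0.8590]

0.1610 0.5950 0.6960 0.8590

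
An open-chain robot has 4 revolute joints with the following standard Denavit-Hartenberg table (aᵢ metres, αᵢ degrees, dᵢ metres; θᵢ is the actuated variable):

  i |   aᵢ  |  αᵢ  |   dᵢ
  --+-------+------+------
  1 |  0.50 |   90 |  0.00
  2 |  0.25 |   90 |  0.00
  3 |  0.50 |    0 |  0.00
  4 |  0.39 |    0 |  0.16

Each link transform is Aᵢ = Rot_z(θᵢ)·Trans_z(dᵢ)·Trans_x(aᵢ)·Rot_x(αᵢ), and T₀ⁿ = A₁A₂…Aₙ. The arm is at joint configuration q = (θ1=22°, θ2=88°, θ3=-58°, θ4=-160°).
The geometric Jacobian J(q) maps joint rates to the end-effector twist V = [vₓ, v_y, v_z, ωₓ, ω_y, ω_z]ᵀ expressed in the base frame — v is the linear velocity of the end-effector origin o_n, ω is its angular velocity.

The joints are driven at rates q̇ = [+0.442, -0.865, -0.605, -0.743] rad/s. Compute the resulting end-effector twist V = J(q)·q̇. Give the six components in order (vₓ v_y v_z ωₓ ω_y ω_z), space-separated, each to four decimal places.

0.0734 0.0738 -0.0775 -1.5731 0.2974 0.4890

o_n = [0.5497, 0.4204, 0.2019]
J₁: ẑ×o_n = [-0.4204, 0.5497, 0.0000], ω = ẑ
J2: z=[0.3746, -0.9272, 0.0000] o=[0.4636, 0.1873, 0.0000] → [-0.1872, -0.0756, 0.1671, 0.3746, -0.9272, 0.0000]
J3: z=[0.9266, 0.3744, -0.0349] o=[0.4717, 0.1906, 0.2498] → [-0.0099, 0.0417, 0.1838, 0.9266, 0.3744, -0.0349]
J4: z=[0.9266, 0.3744, -0.0349] o=[0.3214, 0.5872, 0.5146] → [-0.1229, 0.2818, -0.2400, 0.9266, 0.3744, -0.0349]
V = J·q̇ = [0.0734, 0.0738, -0.0775, -1.5731, 0.2974, 0.4890]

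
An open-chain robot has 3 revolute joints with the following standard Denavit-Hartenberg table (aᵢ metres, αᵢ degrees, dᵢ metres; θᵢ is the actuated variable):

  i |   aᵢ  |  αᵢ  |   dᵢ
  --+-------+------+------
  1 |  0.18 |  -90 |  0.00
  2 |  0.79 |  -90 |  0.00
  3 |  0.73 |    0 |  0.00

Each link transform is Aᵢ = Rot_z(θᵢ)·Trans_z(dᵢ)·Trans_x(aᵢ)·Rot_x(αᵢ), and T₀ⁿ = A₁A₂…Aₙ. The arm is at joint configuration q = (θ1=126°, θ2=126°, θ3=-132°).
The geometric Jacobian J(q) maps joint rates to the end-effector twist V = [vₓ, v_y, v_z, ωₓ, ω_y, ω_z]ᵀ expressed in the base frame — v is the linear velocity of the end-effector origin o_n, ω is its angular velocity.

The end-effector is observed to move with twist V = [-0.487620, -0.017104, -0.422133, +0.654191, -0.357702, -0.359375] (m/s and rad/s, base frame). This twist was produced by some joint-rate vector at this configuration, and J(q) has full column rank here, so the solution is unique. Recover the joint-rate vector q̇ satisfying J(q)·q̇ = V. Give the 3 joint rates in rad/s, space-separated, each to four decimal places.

o_n = [-0.4405, -0.3166, -0.2439]
J₁: ẑ×o_n = [0.3166, -0.4405, 0.0000], ω = ẑ
J2: z=[-0.8090, -0.5878, 0.0000] o=[-0.1058, 0.1456, 0.0000] → [0.1434, -0.1974, 0.1772, -0.8090, -0.5878, 0.0000]
J3: z=[0.4755, -0.6545, 0.5878] o=[0.1671, -0.2300, -0.6391] → [-0.2077, -0.5451, -0.4389, 0.4755, -0.6545, 0.5878]
q̇ = J⁺·V = [-0.8490, -0.3190, 0.8330]

-0.8490 -0.3190 0.8330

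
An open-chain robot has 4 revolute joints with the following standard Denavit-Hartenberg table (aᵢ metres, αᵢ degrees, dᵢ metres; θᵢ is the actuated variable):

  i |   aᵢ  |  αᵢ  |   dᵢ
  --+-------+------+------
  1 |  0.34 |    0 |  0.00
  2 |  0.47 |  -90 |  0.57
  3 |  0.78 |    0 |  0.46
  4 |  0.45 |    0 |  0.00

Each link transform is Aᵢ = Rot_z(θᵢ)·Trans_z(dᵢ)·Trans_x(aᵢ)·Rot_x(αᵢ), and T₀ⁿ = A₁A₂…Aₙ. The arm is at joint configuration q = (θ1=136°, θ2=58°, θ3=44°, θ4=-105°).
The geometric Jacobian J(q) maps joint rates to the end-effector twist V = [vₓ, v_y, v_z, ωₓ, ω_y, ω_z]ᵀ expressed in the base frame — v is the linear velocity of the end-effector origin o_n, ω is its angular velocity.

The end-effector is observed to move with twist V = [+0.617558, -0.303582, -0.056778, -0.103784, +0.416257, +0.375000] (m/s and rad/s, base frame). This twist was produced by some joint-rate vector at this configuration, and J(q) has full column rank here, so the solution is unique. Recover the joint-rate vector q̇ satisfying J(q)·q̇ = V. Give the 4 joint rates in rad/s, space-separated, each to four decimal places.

-0.1360 0.5110 0.2680 -0.6970

o_n = [-1.3454, -0.5124, 0.4217]
J₁: ẑ×o_n = [0.5124, -1.3454, 0.0000], ω = ẑ
J2: z=[0.0000, 0.0000, 1.0000] o=[-0.2446, 0.2362, 0.0000] → [0.7486, -1.1009, 0.0000, 0.0000, 0.0000, 1.0000]
J3: z=[0.2419, -0.9703, 0.0000] o=[-0.7006, 0.1225, 0.5700] → [0.1439, 0.0359, -0.7792, 0.2419, -0.9703, 0.0000]
J4: z=[0.2419, -0.9703, 0.0000] o=[-1.1337, -0.4596, 0.0282] → [-0.3819, -0.0952, -0.2182, 0.2419, -0.9703, 0.0000]
q̇ = J⁺·V = [-0.1360, 0.5110, 0.2680, -0.6970]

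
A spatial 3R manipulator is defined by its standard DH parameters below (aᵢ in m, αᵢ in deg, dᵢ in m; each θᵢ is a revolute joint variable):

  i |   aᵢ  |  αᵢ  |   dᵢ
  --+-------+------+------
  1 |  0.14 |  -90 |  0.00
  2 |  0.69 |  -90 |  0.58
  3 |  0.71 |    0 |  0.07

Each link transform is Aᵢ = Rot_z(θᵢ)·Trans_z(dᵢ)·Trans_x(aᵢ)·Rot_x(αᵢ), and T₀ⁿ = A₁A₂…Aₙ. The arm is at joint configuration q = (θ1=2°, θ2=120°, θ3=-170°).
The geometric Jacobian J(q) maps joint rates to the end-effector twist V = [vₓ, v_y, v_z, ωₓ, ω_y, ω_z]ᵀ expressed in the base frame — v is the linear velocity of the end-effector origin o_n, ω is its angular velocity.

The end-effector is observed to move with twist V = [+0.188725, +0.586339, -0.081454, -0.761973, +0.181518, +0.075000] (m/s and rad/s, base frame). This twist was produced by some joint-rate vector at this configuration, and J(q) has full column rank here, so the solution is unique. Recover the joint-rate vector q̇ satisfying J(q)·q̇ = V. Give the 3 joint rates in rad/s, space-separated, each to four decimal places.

o_n = [0.0594, 0.7058, 0.0430]
J₁: ẑ×o_n = [-0.7058, 0.0594, 0.0000], ω = ẑ
J2: z=[-0.0349, 0.9994, 0.0000] o=[0.1399, 0.0049, 0.0000] → [0.0430, 0.0015, 0.0560, -0.0349, 0.9994, 0.0000]
J3: z=[-0.8655, -0.0302, 0.5000] o=[-0.2251, 0.5725, -0.5976] → [-0.0860, 0.6966, -0.1068, -0.8655, -0.0302, 0.5000]
q̇ = J⁺·V = [-0.3610, 0.2080, 0.8720]

-0.3610 0.2080 0.8720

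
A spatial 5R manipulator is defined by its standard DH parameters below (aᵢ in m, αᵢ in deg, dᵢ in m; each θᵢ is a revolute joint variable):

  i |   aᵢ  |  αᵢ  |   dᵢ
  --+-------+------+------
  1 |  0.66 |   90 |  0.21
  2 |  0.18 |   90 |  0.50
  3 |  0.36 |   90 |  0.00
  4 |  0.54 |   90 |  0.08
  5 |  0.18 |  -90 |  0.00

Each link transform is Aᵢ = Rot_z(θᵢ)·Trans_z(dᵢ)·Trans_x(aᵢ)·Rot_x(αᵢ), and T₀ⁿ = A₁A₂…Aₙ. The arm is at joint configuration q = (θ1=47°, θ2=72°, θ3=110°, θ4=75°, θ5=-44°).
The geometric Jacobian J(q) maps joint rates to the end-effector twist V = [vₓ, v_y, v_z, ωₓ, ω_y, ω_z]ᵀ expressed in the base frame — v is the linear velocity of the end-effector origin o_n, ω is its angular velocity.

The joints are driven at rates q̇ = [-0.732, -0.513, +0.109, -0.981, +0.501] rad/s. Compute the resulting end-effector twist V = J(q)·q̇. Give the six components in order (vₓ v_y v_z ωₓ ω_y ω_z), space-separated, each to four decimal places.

o_n = [1.5810, 0.2501, -0.0324]
J₁: ẑ×o_n = [-0.2501, 1.5810, 0.0000], ω = ẑ
J2: z=[0.7314, -0.6820, 0.0000] o=[0.4501, 0.4827, 0.2100] → [0.1653, 0.1772, 0.6012, 0.7314, -0.6820, 0.0000]
J3: z=[0.6486, 0.6956, -0.3090] o=[0.8537, 0.1824, 0.3812] → [-0.2667, 0.0435, -0.4619, 0.6486, 0.6956, -0.3090]
J4: z=[0.4482, -0.0209, 0.8937] o=[1.0752, -0.0762, 0.2641] → [-0.2854, 0.5849, 0.1568, 0.4482, -0.0209, 0.8937]
J5: z=[0.4263, -0.8737, -0.2342] o=[1.5353, 0.1846, 0.1289] → [0.1563, 0.0581, 0.0679, 0.4263, -0.8737, -0.2342]
V = J·q̇ = [0.4275, -1.7882, -0.4786, -0.5306, 0.0084, -1.7597]

0.4275 -1.7882 -0.4786 -0.5306 0.0084 -1.7597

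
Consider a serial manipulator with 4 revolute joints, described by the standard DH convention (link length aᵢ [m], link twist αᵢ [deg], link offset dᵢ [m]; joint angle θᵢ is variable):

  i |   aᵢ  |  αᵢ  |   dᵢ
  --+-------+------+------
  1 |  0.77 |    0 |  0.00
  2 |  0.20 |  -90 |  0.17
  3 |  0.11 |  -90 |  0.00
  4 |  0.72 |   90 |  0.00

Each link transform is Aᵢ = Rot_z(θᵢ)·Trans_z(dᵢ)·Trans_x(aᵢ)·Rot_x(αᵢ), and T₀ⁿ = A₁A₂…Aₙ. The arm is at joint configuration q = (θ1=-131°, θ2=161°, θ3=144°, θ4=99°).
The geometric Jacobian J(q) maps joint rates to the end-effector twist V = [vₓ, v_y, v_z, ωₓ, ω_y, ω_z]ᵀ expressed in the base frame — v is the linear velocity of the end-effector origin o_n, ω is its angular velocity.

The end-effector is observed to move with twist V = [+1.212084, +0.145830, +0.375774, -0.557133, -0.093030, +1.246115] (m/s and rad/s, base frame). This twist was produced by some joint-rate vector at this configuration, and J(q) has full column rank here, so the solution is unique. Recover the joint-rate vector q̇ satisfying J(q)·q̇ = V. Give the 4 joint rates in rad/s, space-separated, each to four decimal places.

0.9420 -0.4240 0.1980 0.9000

o_n = [0.0255, -1.0959, 0.1715]
J₁: ẑ×o_n = [1.0959, 0.0255, -0.0000], ω = ẑ
J2: z=[0.0000, 0.0000, 1.0000] o=[-0.5052, -0.5811, 0.0000] → [0.5148, 0.5306, -0.0000, 0.0000, 0.0000, 1.0000]
J3: z=[-0.5000, 0.8660, 0.0000] o=[-0.3320, -0.4811, 0.1700] → [0.0013, 0.0008, -0.0021, -0.5000, 0.8660, 0.0000]
J4: z=[-0.5090, -0.2939, 0.8090] o=[-0.4090, -0.5256, 0.1053] → [0.4419, 0.3852, 0.4180, -0.5090, -0.2939, 0.8090]
q̇ = J⁺·V = [0.9420, -0.4240, 0.1980, 0.9000]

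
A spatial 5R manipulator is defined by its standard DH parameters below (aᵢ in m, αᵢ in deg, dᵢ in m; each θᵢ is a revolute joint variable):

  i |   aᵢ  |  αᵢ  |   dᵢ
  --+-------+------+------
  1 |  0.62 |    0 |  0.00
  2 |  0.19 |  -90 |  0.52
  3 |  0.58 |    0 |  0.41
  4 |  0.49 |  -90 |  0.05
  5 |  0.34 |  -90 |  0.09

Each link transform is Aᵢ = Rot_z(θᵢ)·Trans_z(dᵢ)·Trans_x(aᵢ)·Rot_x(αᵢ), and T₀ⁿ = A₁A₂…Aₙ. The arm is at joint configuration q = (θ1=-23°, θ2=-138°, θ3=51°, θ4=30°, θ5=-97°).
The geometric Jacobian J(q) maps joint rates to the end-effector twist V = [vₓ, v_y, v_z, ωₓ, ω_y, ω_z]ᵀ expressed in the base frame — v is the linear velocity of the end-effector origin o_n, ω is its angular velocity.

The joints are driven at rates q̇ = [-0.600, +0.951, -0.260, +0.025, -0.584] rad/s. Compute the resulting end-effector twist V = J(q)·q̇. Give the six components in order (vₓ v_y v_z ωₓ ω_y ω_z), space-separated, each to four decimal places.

-0.0105 -0.4695 0.2852 -0.6219 0.0344 0.4424

o_n = [0.3233, -1.1709, -0.3879]
J₁: ẑ×o_n = [1.1709, 0.3233, -0.0000], ω = ẑ
J2: z=[0.0000, 0.0000, 1.0000] o=[0.5707, -0.2423, 0.0000] → [0.9286, -0.2474, 0.0000, 0.0000, 0.0000, 1.0000]
J3: z=[0.3256, -0.9455, 0.0000] o=[0.3911, -0.3041, 0.5200] → [0.8584, 0.2956, -0.3463, 0.3256, -0.9455, 0.0000]
J4: z=[0.3256, -0.9455, 0.0000] o=[0.1794, -0.8106, 0.0693] → [0.4322, 0.1488, 0.0187, 0.3256, -0.9455, 0.0000]
J5: z=[0.9339, 0.3216, -0.1564] o=[0.1232, -0.8828, -0.4147] → [-0.0364, -0.0564, -0.3333, 0.9339, 0.3216, -0.1564]
V = J·q̇ = [-0.0105, -0.4695, 0.2852, -0.6219, 0.0344, 0.4424]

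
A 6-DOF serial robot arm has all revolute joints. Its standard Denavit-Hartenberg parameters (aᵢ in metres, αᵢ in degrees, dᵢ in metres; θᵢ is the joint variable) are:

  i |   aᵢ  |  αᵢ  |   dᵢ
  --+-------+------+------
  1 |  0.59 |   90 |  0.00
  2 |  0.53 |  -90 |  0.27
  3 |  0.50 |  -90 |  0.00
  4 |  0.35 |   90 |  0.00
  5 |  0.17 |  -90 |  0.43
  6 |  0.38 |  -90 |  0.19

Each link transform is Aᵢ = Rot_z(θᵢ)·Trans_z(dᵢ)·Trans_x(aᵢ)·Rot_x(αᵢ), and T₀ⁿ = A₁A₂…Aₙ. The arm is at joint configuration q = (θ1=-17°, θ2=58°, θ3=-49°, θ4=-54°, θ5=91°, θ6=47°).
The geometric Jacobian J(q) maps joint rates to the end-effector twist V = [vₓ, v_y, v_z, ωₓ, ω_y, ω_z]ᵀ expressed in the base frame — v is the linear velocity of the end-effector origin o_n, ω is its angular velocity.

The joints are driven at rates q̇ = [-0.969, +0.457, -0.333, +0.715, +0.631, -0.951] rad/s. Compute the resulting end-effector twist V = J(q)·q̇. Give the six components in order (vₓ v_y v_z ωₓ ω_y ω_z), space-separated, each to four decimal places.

-1.0597 -0.6711 0.1233 -0.3627 0.0967 -0.0461

o_n = [0.8780, -0.6269, 1.0944]
J₁: ẑ×o_n = [0.6269, 0.8780, -0.0000], ω = ẑ
J2: z=[-0.2924, -0.9563, 0.0000] o=[0.5642, -0.1725, 0.0000] → [-1.0465, 0.3200, 0.4329, -0.2924, -0.9563, 0.0000]
J3: z=[-0.8110, 0.2479, 0.5299] o=[0.7539, -0.5128, 0.4495] → [0.2204, 0.5888, 0.0618, -0.8110, 0.2479, 0.5299]
J4: z=[0.5743, 0.5105, 0.6400] o=[0.8098, -0.9245, 0.7277] → [-0.0033, -0.1669, 0.1361, 0.5743, 0.5105, 0.6400]
J5: z=[-0.5671, 0.8119, -0.1386] o=[0.6031, -1.0237, 0.9922] → [0.1380, 0.0199, -0.4482, -0.5671, 0.8119, -0.1386]
J6: z=[0.5803, 0.2744, -0.7668] o=[0.4586, -0.5870, 1.0391] → [-0.0155, -0.3536, -0.1383, 0.5803, 0.2744, -0.7668]
V = J·q̇ = [-1.0597, -0.6711, 0.1233, -0.3627, 0.0967, -0.0461]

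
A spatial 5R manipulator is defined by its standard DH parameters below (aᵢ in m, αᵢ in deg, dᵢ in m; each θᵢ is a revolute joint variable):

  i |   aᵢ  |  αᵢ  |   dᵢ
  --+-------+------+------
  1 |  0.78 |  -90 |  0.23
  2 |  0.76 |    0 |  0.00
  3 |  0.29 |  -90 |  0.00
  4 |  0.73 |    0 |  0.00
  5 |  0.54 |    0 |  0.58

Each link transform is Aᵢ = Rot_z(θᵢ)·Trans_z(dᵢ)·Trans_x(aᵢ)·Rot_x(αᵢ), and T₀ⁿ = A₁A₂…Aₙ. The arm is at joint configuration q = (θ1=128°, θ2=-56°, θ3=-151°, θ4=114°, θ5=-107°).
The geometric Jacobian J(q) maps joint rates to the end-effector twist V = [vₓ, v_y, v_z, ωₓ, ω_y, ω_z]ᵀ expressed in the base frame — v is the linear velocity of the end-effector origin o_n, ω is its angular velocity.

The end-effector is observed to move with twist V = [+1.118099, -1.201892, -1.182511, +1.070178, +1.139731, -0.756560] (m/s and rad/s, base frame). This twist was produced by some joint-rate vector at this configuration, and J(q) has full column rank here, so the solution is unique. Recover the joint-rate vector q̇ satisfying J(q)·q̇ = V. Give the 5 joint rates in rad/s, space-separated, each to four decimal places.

o_n = [0.2878, 0.8217, 1.1367]
J₁: ẑ×o_n = [-0.8217, 0.2878, 0.0000], ω = ẑ
J2: z=[-0.7880, -0.6157, 0.0000] o=[-0.4802, 0.6146, 0.2300] → [-0.5582, 0.7145, 0.3097, -0.7880, -0.6157, 0.0000]
J3: z=[-0.7880, -0.6157, 0.0000] o=[-0.7419, 0.9495, 0.8601] → [-0.1703, 0.2180, 0.7347, -0.7880, -0.6157, 0.0000]
J4: z=[0.2795, -0.3577, 0.8910] o=[-0.5828, 0.7459, 0.7284] → [-0.2135, 0.6616, 0.3326, 0.2795, -0.3577, 0.8910]
J5: z=[0.2795, -0.3577, 0.8910] o=[-0.2201, 1.3650, 0.8632] → [0.3863, 0.3762, 0.0299, 0.2795, -0.3577, 0.8910]
q̇ = J⁺·V = [-0.2870, -0.6180, -0.9270, -0.9720, 0.4450]

-0.2870 -0.6180 -0.9270 -0.9720 0.4450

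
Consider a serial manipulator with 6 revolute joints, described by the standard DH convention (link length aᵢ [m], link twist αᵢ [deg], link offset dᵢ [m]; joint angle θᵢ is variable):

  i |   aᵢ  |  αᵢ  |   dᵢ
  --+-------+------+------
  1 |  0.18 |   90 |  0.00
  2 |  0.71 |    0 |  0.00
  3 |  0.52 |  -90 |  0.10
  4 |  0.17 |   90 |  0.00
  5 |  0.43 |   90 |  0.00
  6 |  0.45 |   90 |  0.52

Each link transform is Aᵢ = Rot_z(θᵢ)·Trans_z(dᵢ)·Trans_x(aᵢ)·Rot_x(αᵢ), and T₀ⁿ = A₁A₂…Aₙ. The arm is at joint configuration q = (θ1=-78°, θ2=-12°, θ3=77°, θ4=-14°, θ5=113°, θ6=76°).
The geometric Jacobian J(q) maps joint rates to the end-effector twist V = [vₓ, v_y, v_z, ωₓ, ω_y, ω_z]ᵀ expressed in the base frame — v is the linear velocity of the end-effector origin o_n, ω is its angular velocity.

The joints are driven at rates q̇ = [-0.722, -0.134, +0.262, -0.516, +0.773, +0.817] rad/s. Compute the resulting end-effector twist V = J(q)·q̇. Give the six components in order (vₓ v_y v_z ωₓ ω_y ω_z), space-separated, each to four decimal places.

-0.7354 0.6502 -0.7999 -0.9520 -0.6192 -0.3133

o_n = [-0.4921, -0.7135, 0.9087]
J₁: ẑ×o_n = [0.7135, -0.4921, 0.0000], ω = ẑ
J2: z=[-0.9781, -0.2079, 0.0000] o=[0.0374, -0.1761, 0.0000] → [-0.1889, 0.8888, 0.4156, -0.9781, -0.2079, 0.0000]
J3: z=[-0.9781, -0.2079, 0.0000] o=[0.1818, -0.8554, -0.1476] → [-0.2196, 1.0332, -0.2789, -0.9781, -0.2079, 0.0000]
J4: z=[-0.1884, 0.8865, 0.4226] o=[0.1297, -1.0911, 0.3237] → [0.3590, -0.1525, 0.4800, -0.1884, 0.8865, 0.4226]
J5: z=[-0.9703, -0.1017, -0.2193] o=[0.1040, -1.1679, 0.4732] → [0.0553, 0.5533, -0.5016, -0.9703, -0.1017, -0.2193]
J6: z=[-0.2130, -0.0691, 0.9746] o=[0.0548, -0.7411, 0.4927] → [-0.0557, -0.4444, -0.0437, -0.2130, -0.0691, 0.9746]
V = J·q̇ = [-0.7354, 0.6502, -0.7999, -0.9520, -0.6192, -0.3133]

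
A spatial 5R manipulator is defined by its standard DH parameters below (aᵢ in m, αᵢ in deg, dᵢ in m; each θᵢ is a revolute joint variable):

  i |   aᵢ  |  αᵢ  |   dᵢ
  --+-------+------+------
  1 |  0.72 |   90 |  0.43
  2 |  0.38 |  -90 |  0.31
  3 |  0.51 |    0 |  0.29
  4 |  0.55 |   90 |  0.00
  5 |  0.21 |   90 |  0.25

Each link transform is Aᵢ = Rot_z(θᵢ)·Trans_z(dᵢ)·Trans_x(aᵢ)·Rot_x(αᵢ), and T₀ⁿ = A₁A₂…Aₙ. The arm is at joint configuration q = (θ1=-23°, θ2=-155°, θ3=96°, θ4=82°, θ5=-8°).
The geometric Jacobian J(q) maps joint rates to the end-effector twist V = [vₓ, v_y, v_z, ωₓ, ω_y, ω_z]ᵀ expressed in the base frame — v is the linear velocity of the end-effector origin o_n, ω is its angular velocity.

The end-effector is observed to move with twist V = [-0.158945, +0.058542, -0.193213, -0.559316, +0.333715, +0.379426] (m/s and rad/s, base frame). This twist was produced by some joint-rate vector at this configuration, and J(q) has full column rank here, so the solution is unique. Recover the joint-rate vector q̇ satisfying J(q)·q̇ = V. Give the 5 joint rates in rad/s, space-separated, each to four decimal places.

o_n = [1.3013, -0.0380, 0.3720]
J₁: ẑ×o_n = [0.0380, 1.3013, -0.0000], ω = ẑ
J2: z=[-0.3907, -0.9205, 0.0000] o=[0.6628, -0.2813, 0.4300] → [0.0534, -0.0226, 0.4927, -0.3907, -0.9205, 0.0000]
J3: z=[0.3890, -0.1651, -0.9063] o=[0.2246, -0.4321, 0.2694] → [0.3403, -1.0158, 0.3311, 0.3890, -0.1651, -0.9063]
J4: z=[0.3890, -0.1651, -0.9063] o=[0.5801, -0.0320, 0.0291] → [-0.0621, -0.7871, 0.1168, 0.3890, -0.1651, -0.9063]
J5: z=[0.3614, 0.9323, -0.0147] o=[1.0462, -0.2090, 0.2614] → [0.1057, -0.0437, -0.1761, 0.3614, 0.9323, -0.0147]
q̇ = J⁺·V = [-0.9560, 0.4960, -0.7530, -0.7300, 0.5850]

-0.9560 0.4960 -0.7530 -0.7300 0.5850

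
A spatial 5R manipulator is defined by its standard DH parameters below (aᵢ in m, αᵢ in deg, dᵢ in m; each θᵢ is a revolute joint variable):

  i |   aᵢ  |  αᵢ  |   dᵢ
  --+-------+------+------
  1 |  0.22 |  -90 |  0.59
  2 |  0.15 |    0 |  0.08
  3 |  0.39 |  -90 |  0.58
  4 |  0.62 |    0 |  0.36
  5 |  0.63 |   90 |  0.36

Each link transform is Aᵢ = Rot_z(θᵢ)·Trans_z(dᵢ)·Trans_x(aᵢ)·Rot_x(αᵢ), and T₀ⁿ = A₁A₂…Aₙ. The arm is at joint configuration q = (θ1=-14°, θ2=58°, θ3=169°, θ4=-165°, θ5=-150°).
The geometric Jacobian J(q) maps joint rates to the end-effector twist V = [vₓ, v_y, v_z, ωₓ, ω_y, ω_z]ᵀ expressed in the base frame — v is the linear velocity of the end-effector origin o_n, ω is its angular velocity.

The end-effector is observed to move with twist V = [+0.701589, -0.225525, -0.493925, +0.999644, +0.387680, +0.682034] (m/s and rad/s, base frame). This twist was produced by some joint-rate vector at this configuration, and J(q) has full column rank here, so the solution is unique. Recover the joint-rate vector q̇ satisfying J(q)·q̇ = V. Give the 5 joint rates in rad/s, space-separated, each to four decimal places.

-0.1350 -0.1200 0.7380 0.9590 0.2390

o_n = [0.7357, 0.2030, 1.1269]
J₁: ẑ×o_n = [-0.2030, 0.7357, 0.0000], ω = ẑ
J2: z=[0.2419, 0.9703, 0.0000] o=[0.2135, -0.0532, 0.5900] → [0.5209, -0.1299, -0.4447, 0.2419, 0.9703, 0.0000]
J3: z=[0.2419, 0.9703, 0.0000] o=[0.3099, 0.0052, 0.4628] → [0.6444, -0.1607, -0.3652, 0.2419, 0.9703, 0.0000]
J4: z=[0.7096, -0.1769, 0.6820] o=[0.1922, 0.6323, 0.7480] → [0.2257, 0.1018, -0.2084, 0.7096, -0.1769, 0.6820]
J5: z=[0.7096, -0.1769, 0.6820] o=[0.8828, 0.6255, 0.5556] → [0.1870, -0.5057, -0.3258, 0.7096, -0.1769, 0.6820]
q̇ = J⁺·V = [-0.1350, -0.1200, 0.7380, 0.9590, 0.2390]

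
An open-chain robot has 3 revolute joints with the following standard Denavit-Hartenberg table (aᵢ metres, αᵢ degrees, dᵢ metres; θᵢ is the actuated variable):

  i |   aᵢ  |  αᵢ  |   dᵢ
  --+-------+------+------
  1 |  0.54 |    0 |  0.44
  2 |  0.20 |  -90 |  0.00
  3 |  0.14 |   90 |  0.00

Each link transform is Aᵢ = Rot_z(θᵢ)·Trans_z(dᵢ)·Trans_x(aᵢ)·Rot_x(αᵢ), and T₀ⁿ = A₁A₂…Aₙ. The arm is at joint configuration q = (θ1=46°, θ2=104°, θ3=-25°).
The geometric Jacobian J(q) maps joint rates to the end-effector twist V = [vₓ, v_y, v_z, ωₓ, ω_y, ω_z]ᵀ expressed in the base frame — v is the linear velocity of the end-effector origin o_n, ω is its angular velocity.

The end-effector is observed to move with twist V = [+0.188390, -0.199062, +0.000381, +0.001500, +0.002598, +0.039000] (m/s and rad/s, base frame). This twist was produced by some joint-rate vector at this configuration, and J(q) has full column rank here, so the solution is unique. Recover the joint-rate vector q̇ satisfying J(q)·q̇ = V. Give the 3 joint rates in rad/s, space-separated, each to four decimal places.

o_n = [0.0920, 0.5519, 0.4992]
J₁: ẑ×o_n = [-0.5519, 0.0920, 0.0000], ω = ẑ
J2: z=[0.0000, 0.0000, 1.0000] o=[0.3751, 0.3884, 0.4400] → [-0.1634, -0.2831, 0.0000, 0.0000, 0.0000, 1.0000]
J3: z=[-0.5000, -0.8660, 0.0000] o=[0.2019, 0.4884, 0.4400] → [-0.0512, 0.0296, -0.1269, -0.5000, -0.8660, 0.0000]
q̇ = J⁺·V = [-0.5010, 0.5400, -0.0030]

-0.5010 0.5400 -0.0030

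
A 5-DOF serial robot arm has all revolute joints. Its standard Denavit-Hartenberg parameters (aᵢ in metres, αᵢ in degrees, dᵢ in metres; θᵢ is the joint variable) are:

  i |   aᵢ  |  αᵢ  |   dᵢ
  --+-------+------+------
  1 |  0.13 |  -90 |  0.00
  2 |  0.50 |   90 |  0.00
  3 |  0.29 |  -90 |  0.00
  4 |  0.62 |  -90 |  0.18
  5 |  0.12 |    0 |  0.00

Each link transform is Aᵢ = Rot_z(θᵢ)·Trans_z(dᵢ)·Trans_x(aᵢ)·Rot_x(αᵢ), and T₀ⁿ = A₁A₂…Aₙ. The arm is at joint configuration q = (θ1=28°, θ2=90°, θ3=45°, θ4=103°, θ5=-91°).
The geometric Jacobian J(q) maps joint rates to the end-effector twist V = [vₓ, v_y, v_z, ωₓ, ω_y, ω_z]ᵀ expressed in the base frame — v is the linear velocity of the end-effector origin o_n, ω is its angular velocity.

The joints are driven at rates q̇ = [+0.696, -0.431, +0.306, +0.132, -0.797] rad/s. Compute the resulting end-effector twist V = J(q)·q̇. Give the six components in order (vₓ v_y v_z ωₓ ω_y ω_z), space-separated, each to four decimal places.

o_n = [-0.5665, 0.0599, -0.3947]
J₁: ẑ×o_n = [-0.0599, -0.5665, 0.0000], ω = ẑ
J2: z=[-0.4695, 0.8829, 0.0000] o=[0.1148, 0.0610, 0.0000] → [-0.3485, -0.1853, 0.6021, -0.4695, 0.8829, 0.0000]
J3: z=[0.8829, 0.4695, 0.0000] o=[0.1148, 0.0610, -0.5000] → [0.0495, -0.0930, 0.3189, 0.8829, 0.4695, 0.0000]
J4: z=[-0.3320, 0.6243, 0.7071] o=[0.0185, 0.2421, -0.7051] → [0.3226, -0.3106, 0.4257, -0.3320, 0.6243, 0.7071]
J5: z=[0.5221, -0.5027, 0.6890] o=[-0.5283, -0.0162, -0.4792] → [-0.0950, -0.0704, 0.0206, 0.5221, -0.5027, 0.6890]
V = J·q̇ = [0.2419, -0.3278, -0.1221, 0.0126, 0.2462, 0.2402]

0.2419 -0.3278 -0.1221 0.0126 0.2462 0.2402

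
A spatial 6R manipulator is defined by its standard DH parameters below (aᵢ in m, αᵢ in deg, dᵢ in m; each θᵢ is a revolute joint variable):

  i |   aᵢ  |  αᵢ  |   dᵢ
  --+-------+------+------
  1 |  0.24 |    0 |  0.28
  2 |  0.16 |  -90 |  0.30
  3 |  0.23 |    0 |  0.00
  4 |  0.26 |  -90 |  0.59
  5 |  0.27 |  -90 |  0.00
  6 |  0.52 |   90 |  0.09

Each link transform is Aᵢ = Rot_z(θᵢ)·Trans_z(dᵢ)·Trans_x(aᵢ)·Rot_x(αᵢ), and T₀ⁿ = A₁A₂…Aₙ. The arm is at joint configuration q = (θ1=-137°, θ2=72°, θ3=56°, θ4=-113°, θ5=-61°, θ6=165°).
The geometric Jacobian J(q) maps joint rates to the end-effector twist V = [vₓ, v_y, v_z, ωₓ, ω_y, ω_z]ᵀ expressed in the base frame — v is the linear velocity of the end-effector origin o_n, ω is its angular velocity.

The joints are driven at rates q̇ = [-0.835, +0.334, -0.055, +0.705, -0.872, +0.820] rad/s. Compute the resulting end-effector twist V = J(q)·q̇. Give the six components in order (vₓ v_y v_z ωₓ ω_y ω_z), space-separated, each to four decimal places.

-0.0541 -0.6831 -0.0883 0.0848 0.4155 0.5754

o_n = [0.2618, -0.2895, 0.6522]
J₁: ẑ×o_n = [0.2895, 0.2618, -0.0000], ω = ẑ
J2: z=[0.0000, 0.0000, 1.0000] o=[-0.1755, -0.1637, 0.2800] → [0.1258, 0.4374, -0.0000, 0.0000, 0.0000, 1.0000]
J3: z=[0.9063, 0.4226, 0.0000] o=[-0.1079, -0.3087, 0.5800] → [0.0305, -0.0655, -0.1389, 0.9063, 0.4226, 0.0000]
J4: z=[0.9063, 0.4226, 0.0000] o=[-0.0536, -0.4253, 0.3893] → [0.1111, -0.2383, -0.0103, 0.9063, 0.4226, 0.0000]
J5: z=[0.3544, -0.7601, -0.5446] o=[0.5410, -0.3042, 0.6074] → [-0.0261, 0.1361, -0.2070, 0.3544, -0.7601, -0.5446]
J6: z=[-0.2381, -0.6366, 0.7335] o=[0.7852, -0.2691, 0.7172] → [0.0563, -0.3993, -0.3283, -0.2381, -0.6366, 0.7335]
V = J·q̇ = [-0.0541, -0.6831, -0.0883, 0.0848, 0.4155, 0.5754]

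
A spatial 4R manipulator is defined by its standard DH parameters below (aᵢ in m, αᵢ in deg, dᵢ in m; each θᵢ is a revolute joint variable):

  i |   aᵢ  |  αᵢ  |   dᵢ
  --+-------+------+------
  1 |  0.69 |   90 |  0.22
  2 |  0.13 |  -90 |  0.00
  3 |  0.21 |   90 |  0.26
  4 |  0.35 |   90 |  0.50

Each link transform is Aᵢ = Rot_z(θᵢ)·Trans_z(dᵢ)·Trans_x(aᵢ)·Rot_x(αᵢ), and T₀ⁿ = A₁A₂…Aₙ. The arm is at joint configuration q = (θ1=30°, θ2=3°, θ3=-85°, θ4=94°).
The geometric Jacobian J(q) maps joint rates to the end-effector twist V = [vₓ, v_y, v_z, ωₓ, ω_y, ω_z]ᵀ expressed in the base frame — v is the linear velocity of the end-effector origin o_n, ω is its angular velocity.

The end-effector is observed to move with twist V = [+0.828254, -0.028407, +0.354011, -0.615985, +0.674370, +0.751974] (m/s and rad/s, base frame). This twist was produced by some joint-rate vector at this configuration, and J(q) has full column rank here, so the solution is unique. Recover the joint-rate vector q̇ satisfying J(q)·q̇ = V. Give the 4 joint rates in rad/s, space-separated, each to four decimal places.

-0.1570 -0.9050 0.9180 0.1490

o_n = [0.3798, -0.0445, 0.8099]
J₁: ẑ×o_n = [0.0445, 0.3798, -0.0000], ω = ẑ
J2: z=[0.5000, -0.8660, 0.0000] o=[0.5976, 0.3450, 0.2200] → [-0.5109, -0.2949, -0.3833, 0.5000, -0.8660, 0.0000]
J3: z=[-0.0453, -0.0262, 0.9986] o=[0.7100, 0.4099, 0.2268] → [0.4385, -0.3033, 0.0120, -0.0453, -0.0262, 0.9986]
J4: z=[-0.8180, -0.5729, -0.0521] o=[0.8186, 0.2311, 0.4874] → [-0.1991, 0.2867, -0.0260, -0.8180, -0.5729, -0.0521]
q̇ = J⁺·V = [-0.1570, -0.9050, 0.9180, 0.1490]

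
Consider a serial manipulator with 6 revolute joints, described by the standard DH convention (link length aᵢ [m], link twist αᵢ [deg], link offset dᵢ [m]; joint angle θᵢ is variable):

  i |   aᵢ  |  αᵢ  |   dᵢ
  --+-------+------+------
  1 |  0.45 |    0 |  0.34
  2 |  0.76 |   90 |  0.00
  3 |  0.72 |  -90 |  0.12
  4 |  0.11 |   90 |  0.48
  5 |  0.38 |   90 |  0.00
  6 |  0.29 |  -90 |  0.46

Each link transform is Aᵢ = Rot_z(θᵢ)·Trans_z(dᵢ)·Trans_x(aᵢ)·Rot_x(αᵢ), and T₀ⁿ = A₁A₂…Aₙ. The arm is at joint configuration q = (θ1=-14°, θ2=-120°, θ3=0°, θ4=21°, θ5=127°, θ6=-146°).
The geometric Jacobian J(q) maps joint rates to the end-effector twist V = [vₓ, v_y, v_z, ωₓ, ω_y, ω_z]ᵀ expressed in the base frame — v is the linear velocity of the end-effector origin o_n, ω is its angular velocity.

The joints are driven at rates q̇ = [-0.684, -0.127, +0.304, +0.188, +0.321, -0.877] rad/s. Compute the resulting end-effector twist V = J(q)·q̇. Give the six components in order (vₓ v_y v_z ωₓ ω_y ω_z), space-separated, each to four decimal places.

o_n = [-0.6822, -1.5156, 1.2083]
J₁: ẑ×o_n = [1.5156, -0.6822, 0.0000], ω = ẑ
J2: z=[0.0000, 0.0000, 1.0000] o=[0.4366, -0.1089, 0.3400] → [1.4067, -1.1188, 0.0000, 0.0000, 0.0000, 1.0000]
J3: z=[-0.7193, 0.6947, 0.0000] o=[-0.0913, -0.6556, 0.3400] → [0.6032, 0.6246, 1.0291, -0.7193, 0.6947, 0.0000]
J4: z=[-0.0000, 0.0000, 1.0000] o=[-0.6778, -1.0901, 0.3400] → [0.4255, -0.0044, 0.0000, -0.0000, 0.0000, 1.0000]
J5: z=[-0.9205, 0.3907, 0.0000] o=[-0.7208, -1.1914, 0.8200] → [0.1517, 0.3574, 0.2834, -0.9205, 0.3907, 0.0000]
J6: z=[-0.3121, -0.7351, 0.6018] o=[-0.6314, -0.9809, 1.1235] → [0.2594, -0.0041, 0.1295, -0.3121, -0.7351, 0.6018]
V = J·q̇ = [-1.1308, 0.9161, 0.2902, -0.2405, 0.9813, -1.1508]

-1.1308 0.9161 0.2902 -0.2405 0.9813 -1.1508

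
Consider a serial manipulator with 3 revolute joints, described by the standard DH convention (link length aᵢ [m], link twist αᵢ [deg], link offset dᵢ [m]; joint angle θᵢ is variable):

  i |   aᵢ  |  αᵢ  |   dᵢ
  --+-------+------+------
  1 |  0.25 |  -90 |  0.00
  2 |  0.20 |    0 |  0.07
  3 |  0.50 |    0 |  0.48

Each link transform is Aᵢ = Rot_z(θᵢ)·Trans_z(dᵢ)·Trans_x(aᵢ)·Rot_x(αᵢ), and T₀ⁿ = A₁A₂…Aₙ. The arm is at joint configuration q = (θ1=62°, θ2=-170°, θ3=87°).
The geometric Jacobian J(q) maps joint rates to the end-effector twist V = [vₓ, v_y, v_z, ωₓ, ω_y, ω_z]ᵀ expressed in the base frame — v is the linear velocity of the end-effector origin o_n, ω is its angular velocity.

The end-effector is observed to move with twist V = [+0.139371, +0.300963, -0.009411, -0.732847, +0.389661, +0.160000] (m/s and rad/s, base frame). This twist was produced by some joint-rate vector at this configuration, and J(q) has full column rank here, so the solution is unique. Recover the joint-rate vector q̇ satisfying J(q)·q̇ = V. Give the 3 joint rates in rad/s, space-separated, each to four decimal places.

0.1600 0.2090 0.6210

o_n = [-0.4321, 0.3588, 0.5310]
J₁: ẑ×o_n = [-0.3588, -0.4321, 0.0000], ω = ẑ
J2: z=[-0.8829, 0.4695, 0.0000] o=[0.1174, 0.2207, 0.0000] → [0.2493, 0.4688, 0.1360, -0.8829, 0.4695, 0.0000]
J3: z=[-0.8829, 0.4695, 0.0000] o=[-0.0369, 0.0797, 0.0347] → [0.2330, 0.4382, -0.0609, -0.8829, 0.4695, 0.0000]
q̇ = J⁺·V = [0.1600, 0.2090, 0.6210]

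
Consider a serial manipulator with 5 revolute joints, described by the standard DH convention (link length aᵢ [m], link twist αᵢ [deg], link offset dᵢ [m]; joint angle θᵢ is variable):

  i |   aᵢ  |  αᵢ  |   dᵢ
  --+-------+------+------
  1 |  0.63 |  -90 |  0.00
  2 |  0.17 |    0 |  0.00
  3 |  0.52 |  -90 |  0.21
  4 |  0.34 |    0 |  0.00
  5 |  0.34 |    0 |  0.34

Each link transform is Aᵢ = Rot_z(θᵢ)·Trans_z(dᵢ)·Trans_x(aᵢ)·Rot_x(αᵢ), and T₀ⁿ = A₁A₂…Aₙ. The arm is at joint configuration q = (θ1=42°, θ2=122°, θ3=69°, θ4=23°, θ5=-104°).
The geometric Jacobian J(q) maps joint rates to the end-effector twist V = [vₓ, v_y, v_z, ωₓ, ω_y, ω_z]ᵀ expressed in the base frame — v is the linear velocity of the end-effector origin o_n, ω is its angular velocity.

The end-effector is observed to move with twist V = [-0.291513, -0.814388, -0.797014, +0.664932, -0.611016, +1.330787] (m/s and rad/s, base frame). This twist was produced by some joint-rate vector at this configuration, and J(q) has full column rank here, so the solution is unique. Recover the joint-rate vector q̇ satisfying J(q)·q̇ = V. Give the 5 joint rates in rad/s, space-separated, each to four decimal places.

0.8920 -0.9970 0.0980 0.4790 -0.0320

o_n = [-0.4733, 0.1295, 0.3587]
J₁: ẑ×o_n = [-0.1295, -0.4733, 0.0000], ω = ẑ
J2: z=[-0.6691, 0.7431, 0.0000] o=[0.4682, 0.4216, 0.0000] → [0.2665, 0.2400, 0.8951, -0.6691, 0.7431, 0.0000]
J3: z=[-0.6691, 0.7431, 0.0000] o=[0.4012, 0.3613, -0.1442] → [0.3737, 0.3365, 0.8050, -0.6691, 0.7431, 0.0000]
J4: z=[0.1418, 0.1277, 0.9816] o=[-0.1186, 0.1758, -0.0449] → [0.0969, -0.4054, 0.0387, 0.1418, 0.1277, 0.9816]
J5: z=[0.1418, 0.1277, 0.9816] o=[-0.2580, -0.1285, 0.0148] → [-0.2094, -0.2601, 0.0641, 0.1418, 0.1277, 0.9816]
q̇ = J⁺·V = [0.8920, -0.9970, 0.0980, 0.4790, -0.0320]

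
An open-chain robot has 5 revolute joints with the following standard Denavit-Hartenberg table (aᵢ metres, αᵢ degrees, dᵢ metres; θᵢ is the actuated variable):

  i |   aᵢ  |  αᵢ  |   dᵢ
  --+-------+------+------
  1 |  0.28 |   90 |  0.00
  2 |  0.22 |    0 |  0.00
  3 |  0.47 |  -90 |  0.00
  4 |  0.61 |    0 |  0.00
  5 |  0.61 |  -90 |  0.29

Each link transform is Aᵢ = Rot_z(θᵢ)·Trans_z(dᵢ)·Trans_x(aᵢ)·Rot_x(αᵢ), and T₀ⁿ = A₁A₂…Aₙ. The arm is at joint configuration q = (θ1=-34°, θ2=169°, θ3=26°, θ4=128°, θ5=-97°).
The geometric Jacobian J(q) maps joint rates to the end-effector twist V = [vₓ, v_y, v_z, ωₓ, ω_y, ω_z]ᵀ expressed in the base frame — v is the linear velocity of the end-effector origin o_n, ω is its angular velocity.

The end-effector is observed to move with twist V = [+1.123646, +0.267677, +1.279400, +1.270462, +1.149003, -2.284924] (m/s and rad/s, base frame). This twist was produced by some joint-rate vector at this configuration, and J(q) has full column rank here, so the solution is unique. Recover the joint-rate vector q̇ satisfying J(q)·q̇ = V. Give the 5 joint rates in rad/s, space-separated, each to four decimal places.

o_n = [0.0655, 0.9146, -0.3979]
J₁: ẑ×o_n = [-0.9146, 0.0655, 0.0000], ω = ẑ
J2: z=[-0.5592, -0.8290, 0.0000] o=[0.2321, -0.1566, 0.0000] → [0.3299, -0.2225, -0.7372, -0.5592, -0.8290, 0.0000]
J3: z=[-0.5592, -0.8290, 0.0000] o=[0.0531, -0.0358, 0.0420] → [0.3647, -0.2460, -0.5212, -0.5592, -0.8290, 0.0000]
J4: z=[0.2146, -0.1447, -0.9659] o=[-0.3233, 0.2181, -0.0797] → [0.7189, -0.3072, 0.2057, 0.2146, -0.1447, -0.9659]
J5: z=[0.2146, -0.1447, -0.9659] o=[0.2463, 0.4137, 0.0175] → [0.5440, 0.2638, 0.0813, 0.2146, -0.1447, -0.9659]
q̇ = J⁺·V = [-0.7520, -0.8170, -0.8460, 0.8610, 0.7260]

-0.7520 -0.8170 -0.8460 0.8610 0.7260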